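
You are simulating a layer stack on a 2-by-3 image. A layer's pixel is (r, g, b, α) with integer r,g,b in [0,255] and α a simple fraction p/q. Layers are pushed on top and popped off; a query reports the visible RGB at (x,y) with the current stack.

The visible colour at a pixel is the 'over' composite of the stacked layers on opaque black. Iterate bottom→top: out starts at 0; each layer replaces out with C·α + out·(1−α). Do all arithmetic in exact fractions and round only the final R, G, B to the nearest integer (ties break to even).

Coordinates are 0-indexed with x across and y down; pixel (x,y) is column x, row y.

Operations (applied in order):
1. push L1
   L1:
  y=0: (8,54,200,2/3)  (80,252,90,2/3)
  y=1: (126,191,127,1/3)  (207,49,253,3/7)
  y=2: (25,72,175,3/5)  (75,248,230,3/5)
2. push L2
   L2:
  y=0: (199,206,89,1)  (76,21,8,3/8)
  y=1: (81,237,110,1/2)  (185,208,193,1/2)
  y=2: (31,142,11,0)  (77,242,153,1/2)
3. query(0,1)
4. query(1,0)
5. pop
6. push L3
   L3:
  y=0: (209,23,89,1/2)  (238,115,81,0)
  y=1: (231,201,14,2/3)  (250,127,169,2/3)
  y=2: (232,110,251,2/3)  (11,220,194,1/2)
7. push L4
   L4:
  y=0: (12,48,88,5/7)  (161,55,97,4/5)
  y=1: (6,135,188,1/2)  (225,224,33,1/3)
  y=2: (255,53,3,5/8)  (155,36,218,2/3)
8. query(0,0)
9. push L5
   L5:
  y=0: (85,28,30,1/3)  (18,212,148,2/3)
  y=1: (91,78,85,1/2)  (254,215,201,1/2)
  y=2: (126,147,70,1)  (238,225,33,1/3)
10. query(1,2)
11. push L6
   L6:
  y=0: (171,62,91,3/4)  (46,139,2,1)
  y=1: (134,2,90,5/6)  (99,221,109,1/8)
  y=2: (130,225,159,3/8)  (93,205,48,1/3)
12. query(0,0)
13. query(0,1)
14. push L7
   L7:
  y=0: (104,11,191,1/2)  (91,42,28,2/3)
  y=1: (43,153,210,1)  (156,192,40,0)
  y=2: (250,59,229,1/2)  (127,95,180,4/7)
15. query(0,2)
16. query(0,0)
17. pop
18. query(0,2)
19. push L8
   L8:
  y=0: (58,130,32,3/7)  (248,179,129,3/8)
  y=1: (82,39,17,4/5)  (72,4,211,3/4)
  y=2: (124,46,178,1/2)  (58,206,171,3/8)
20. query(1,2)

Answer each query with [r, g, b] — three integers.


(0,1) stack=L1,L2; from [0,0,0]:
L1 α=1/3: [42, 191/3, 127/3]
L2 α=1/2: [123/2, 451/3, 457/6]
→ [62, 150, 76]

query (1,0) [L1,L2] — begin 0,0,0
+L1 (α=2/3) → [160/3, 168, 60]
+L2 (α=3/8) → [371/6, 903/8, 81/2]
rounded: [62, 113, 40]

at x=0,y=0 over L1,L3,L4:
after L1 α=2/3: [16/3, 36, 400/3]
after L3 α=1/2: [643/6, 59/2, 667/6]
after L4 α=5/7: [823/21, 299/7, 1987/21]
= [39, 43, 95]

at x=1,y=2 over L1,L3,L4,L5:
+L1 (α=3/5) → [45, 744/5, 138]
+L3 (α=1/2) → [28, 922/5, 166]
+L4 (α=2/3) → [338/3, 1282/15, 602/3]
+L5 (α=1/3) → [1390/9, 5939/45, 1303/9]
rounded: [154, 132, 145]

query (0,0) [L1,L3,L4,L5,L6] — begin 0,0,0
after L1 α=2/3: [16/3, 36, 400/3]
after L3 α=1/2: [643/6, 59/2, 667/6]
after L4 α=5/7: [823/21, 299/7, 1987/21]
after L5 α=1/3: [3431/63, 794/21, 4604/63]
after L6 α=3/4: [17875/126, 1175/21, 21803/252]
→ [142, 56, 87]

(0,1) stack=L1,L3,L4,L5,L6; from [0,0,0]:
L1 α=1/3: [42, 191/3, 127/3]
L3 α=2/3: [168, 1397/9, 211/9]
L4 α=1/2: [87, 1306/9, 1903/18]
L5 α=1/2: [89, 1004/9, 3433/36]
L6 α=5/6: [253/2, 547/27, 19633/216]
= [126, 20, 91]

at x=0,y=2 over L1,L3,L4,L5,L6,L7:
after L1 α=3/5: [15, 216/5, 105]
after L3 α=2/3: [479/3, 1316/15, 607/3]
after L4 α=5/8: [877/4, 2641/40, 311/4]
after L5 α=1: [126, 147, 70]
after L6 α=3/8: [255/2, 705/4, 827/8]
after L7 α=1/2: [755/4, 941/8, 2659/16]
= [189, 118, 166]

query (0,0) [L1,L3,L4,L5,L6,L7] — begin 0,0,0
+L1 (α=2/3) → [16/3, 36, 400/3]
+L3 (α=1/2) → [643/6, 59/2, 667/6]
+L4 (α=5/7) → [823/21, 299/7, 1987/21]
+L5 (α=1/3) → [3431/63, 794/21, 4604/63]
+L6 (α=3/4) → [17875/126, 1175/21, 21803/252]
+L7 (α=1/2) → [30979/252, 703/21, 69935/504]
→ [123, 33, 139]

query (0,2) [L1,L3,L4,L5,L6] — begin 0,0,0
+L1 (α=3/5) → [15, 216/5, 105]
+L3 (α=2/3) → [479/3, 1316/15, 607/3]
+L4 (α=5/8) → [877/4, 2641/40, 311/4]
+L5 (α=1) → [126, 147, 70]
+L6 (α=3/8) → [255/2, 705/4, 827/8]
→ [128, 176, 103]

query (1,2) [L1,L3,L4,L5,L6,L8] — begin 0,0,0
L1 α=3/5: [45, 744/5, 138]
L3 α=1/2: [28, 922/5, 166]
L4 α=2/3: [338/3, 1282/15, 602/3]
L5 α=1/3: [1390/9, 5939/45, 1303/9]
L6 α=1/3: [3617/27, 21103/135, 3038/27]
L8 α=3/8: [22783/216, 37789/216, 29041/216]
= [105, 175, 134]


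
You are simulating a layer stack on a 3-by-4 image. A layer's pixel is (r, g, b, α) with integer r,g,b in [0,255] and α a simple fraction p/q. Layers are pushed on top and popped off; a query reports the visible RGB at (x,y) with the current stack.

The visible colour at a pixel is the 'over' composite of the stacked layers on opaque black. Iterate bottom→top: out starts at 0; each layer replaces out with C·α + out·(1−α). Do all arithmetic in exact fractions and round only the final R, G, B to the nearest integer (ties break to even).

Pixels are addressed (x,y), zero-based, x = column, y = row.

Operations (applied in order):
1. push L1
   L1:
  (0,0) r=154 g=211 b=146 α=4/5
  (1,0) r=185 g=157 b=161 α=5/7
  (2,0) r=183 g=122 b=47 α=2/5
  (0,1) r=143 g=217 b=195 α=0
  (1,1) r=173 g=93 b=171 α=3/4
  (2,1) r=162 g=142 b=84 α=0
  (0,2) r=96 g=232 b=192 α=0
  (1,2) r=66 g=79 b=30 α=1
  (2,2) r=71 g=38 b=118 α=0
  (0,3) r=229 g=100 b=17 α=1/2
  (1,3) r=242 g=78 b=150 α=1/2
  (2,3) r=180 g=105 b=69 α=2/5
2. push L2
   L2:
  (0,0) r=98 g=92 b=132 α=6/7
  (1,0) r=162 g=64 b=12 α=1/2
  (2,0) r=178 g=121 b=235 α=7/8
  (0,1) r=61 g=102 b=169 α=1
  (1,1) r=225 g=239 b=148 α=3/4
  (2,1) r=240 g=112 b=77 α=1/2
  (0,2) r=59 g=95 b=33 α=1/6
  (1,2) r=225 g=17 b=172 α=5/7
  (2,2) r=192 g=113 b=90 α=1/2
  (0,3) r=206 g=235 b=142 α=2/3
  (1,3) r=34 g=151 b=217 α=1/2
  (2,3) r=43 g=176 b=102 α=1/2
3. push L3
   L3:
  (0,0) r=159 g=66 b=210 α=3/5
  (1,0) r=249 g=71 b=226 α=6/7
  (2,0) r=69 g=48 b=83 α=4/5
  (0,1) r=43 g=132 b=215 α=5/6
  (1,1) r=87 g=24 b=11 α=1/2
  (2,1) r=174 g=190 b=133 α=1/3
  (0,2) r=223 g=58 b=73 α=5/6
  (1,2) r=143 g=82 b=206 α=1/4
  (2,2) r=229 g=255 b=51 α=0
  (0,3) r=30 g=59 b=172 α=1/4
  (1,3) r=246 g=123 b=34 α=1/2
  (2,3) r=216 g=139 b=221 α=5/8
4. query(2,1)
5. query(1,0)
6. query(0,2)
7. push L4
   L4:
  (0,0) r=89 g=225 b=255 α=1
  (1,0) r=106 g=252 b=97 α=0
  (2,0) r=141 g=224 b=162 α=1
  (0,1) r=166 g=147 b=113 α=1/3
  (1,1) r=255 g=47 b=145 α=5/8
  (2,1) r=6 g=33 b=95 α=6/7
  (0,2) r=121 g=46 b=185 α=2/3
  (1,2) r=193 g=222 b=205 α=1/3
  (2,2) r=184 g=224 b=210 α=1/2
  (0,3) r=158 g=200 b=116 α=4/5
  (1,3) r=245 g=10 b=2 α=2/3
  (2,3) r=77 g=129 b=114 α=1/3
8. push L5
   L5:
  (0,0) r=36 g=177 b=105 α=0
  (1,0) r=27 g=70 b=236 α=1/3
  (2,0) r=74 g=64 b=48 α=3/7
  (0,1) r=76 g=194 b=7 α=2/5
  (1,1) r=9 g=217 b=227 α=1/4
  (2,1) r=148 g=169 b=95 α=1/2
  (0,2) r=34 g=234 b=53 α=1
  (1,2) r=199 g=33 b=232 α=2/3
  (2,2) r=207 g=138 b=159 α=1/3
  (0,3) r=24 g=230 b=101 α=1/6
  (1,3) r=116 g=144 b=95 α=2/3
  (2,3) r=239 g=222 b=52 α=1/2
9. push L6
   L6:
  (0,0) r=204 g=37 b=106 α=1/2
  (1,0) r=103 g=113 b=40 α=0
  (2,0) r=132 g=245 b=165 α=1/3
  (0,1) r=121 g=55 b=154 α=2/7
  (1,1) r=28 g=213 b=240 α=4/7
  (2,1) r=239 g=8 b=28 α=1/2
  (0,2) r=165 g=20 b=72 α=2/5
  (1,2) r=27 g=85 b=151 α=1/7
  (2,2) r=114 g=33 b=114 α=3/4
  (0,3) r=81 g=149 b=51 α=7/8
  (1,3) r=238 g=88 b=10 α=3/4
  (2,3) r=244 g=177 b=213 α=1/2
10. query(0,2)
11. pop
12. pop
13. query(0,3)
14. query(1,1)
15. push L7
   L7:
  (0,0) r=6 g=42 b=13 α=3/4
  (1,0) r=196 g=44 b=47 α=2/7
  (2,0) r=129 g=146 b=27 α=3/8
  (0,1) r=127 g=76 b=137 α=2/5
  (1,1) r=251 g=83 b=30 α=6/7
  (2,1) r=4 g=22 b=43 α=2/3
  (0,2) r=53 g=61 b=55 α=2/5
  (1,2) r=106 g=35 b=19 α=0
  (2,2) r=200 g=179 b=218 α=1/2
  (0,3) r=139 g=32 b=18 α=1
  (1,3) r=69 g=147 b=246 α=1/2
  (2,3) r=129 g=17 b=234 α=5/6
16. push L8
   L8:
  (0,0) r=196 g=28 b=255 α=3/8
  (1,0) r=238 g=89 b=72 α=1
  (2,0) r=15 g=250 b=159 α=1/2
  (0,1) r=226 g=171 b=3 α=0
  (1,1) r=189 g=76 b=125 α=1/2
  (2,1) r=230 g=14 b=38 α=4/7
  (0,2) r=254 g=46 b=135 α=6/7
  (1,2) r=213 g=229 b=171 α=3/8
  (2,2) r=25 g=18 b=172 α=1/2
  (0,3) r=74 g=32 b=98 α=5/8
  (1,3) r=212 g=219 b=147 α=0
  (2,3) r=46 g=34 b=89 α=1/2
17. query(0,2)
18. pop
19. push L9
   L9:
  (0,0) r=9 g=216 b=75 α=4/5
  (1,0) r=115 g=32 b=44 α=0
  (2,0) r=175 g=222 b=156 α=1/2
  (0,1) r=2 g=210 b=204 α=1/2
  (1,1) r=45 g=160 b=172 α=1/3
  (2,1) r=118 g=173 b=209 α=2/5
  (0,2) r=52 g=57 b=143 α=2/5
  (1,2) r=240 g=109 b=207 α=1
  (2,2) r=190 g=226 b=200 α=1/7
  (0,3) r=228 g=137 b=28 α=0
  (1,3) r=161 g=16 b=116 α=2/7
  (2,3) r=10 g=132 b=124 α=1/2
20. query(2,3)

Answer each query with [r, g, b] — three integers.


(2,1) stack=L1,L2,L3; from [0,0,0]:
+L1 (α=0) → [0, 0, 0]
+L2 (α=1/2) → [120, 56, 77/2]
+L3 (α=1/3) → [138, 302/3, 70]
= [138, 101, 70]

query (1,0) [L1,L2,L3] — begin 0,0,0
L1 α=5/7: [925/7, 785/7, 115]
L2 α=1/2: [2059/14, 1233/14, 127/2]
L3 α=6/7: [22975/98, 7197/98, 2839/14]
rounded: [234, 73, 203]

at x=0,y=2 over L1,L2,L3:
L1 α=0: [0, 0, 0]
L2 α=1/6: [59/6, 95/6, 11/2]
L3 α=5/6: [6749/36, 1835/36, 247/4]
→ [187, 51, 62]

(0,2) stack=L1,L2,L3,L4,L5,L6; from [0,0,0]:
+L1 (α=0) → [0, 0, 0]
+L2 (α=1/6) → [59/6, 95/6, 11/2]
+L3 (α=5/6) → [6749/36, 1835/36, 247/4]
+L4 (α=2/3) → [15461/108, 5147/108, 1727/12]
+L5 (α=1) → [34, 234, 53]
+L6 (α=2/5) → [432/5, 742/5, 303/5]
= [86, 148, 61]

query (0,3) [L1,L2,L3,L4] — begin 0,0,0
after L1 α=1/2: [229/2, 50, 17/2]
after L2 α=2/3: [351/2, 520/3, 195/2]
after L3 α=1/4: [1113/8, 579/4, 929/8]
after L4 α=4/5: [6169/40, 3779/20, 4641/40]
→ [154, 189, 116]

query (1,1) [L1,L2,L3,L4] — begin 0,0,0
after L1 α=3/4: [519/4, 279/4, 513/4]
after L2 α=3/4: [3219/16, 3147/16, 2289/16]
after L3 α=1/2: [4611/32, 3531/32, 2465/32]
after L4 α=5/8: [54633/256, 18113/256, 30595/256]
= [213, 71, 120]

query (0,2) [L1,L2,L3,L4,L7,L8] — begin 0,0,0
after L1 α=0: [0, 0, 0]
after L2 α=1/6: [59/6, 95/6, 11/2]
after L3 α=5/6: [6749/36, 1835/36, 247/4]
after L4 α=2/3: [15461/108, 5147/108, 1727/12]
after L7 α=2/5: [19277/180, 9539/180, 2167/20]
after L8 α=6/7: [293597/1260, 59219/1260, 18367/140]
= [233, 47, 131]

query (2,3) [L1,L2,L3,L4,L7,L9] — begin 0,0,0
after L1 α=2/5: [72, 42, 138/5]
after L2 α=1/2: [115/2, 109, 324/5]
after L3 α=5/8: [2505/16, 511/4, 6497/40]
after L4 α=1/3: [3121/24, 769/6, 8777/60]
after L7 α=5/6: [18601/144, 1279/36, 78977/360]
after L9 α=1/2: [20041/288, 6031/72, 123617/720]
= [70, 84, 172]


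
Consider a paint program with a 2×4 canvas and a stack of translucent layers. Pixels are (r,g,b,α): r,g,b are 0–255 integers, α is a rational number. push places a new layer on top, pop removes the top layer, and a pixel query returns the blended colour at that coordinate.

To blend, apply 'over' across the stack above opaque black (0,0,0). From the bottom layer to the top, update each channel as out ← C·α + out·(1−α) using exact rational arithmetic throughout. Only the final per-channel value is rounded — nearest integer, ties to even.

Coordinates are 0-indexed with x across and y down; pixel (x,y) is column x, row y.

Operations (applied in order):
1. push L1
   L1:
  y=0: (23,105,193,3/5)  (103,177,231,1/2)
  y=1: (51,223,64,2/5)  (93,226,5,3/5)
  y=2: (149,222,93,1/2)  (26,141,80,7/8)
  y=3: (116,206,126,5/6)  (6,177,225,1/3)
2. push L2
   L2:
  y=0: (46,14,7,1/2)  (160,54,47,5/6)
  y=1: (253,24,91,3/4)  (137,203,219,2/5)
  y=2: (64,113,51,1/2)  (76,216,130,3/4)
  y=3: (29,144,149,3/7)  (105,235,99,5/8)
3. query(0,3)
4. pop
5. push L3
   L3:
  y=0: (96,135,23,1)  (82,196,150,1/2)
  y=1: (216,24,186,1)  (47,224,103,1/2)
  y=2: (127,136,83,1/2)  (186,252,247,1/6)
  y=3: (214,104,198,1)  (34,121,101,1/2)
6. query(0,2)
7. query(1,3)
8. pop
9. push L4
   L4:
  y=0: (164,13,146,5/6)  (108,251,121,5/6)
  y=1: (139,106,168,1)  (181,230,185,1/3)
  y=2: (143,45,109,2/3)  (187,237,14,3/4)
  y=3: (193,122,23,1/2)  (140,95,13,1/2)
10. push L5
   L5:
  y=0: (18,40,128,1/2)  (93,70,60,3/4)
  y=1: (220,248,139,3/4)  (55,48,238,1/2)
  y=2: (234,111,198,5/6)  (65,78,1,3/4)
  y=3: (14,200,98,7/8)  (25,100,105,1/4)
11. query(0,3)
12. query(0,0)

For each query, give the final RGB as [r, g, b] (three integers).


query (0,3) [L1,L2] — begin 0,0,0
+L1 (α=5/6) → [290/3, 515/3, 105]
+L2 (α=3/7) → [203/3, 3356/21, 867/7]
= [68, 160, 124]

at x=0,y=2 over L1,L3:
+L1 (α=1/2) → [149/2, 111, 93/2]
+L3 (α=1/2) → [403/4, 247/2, 259/4]
→ [101, 124, 65]

query (1,3) [L1,L3] — begin 0,0,0
L1 α=1/3: [2, 59, 75]
L3 α=1/2: [18, 90, 88]
→ [18, 90, 88]

query (0,3) [L1,L4,L5] — begin 0,0,0
+L1 (α=5/6) → [290/3, 515/3, 105]
+L4 (α=1/2) → [869/6, 881/6, 64]
+L5 (α=7/8) → [1457/48, 9281/48, 375/4]
= [30, 193, 94]

query (0,0) [L1,L4,L5] — begin 0,0,0
L1 α=3/5: [69/5, 63, 579/5]
L4 α=5/6: [4169/30, 64/3, 4229/30]
L5 α=1/2: [4709/60, 92/3, 8069/60]
→ [78, 31, 134]


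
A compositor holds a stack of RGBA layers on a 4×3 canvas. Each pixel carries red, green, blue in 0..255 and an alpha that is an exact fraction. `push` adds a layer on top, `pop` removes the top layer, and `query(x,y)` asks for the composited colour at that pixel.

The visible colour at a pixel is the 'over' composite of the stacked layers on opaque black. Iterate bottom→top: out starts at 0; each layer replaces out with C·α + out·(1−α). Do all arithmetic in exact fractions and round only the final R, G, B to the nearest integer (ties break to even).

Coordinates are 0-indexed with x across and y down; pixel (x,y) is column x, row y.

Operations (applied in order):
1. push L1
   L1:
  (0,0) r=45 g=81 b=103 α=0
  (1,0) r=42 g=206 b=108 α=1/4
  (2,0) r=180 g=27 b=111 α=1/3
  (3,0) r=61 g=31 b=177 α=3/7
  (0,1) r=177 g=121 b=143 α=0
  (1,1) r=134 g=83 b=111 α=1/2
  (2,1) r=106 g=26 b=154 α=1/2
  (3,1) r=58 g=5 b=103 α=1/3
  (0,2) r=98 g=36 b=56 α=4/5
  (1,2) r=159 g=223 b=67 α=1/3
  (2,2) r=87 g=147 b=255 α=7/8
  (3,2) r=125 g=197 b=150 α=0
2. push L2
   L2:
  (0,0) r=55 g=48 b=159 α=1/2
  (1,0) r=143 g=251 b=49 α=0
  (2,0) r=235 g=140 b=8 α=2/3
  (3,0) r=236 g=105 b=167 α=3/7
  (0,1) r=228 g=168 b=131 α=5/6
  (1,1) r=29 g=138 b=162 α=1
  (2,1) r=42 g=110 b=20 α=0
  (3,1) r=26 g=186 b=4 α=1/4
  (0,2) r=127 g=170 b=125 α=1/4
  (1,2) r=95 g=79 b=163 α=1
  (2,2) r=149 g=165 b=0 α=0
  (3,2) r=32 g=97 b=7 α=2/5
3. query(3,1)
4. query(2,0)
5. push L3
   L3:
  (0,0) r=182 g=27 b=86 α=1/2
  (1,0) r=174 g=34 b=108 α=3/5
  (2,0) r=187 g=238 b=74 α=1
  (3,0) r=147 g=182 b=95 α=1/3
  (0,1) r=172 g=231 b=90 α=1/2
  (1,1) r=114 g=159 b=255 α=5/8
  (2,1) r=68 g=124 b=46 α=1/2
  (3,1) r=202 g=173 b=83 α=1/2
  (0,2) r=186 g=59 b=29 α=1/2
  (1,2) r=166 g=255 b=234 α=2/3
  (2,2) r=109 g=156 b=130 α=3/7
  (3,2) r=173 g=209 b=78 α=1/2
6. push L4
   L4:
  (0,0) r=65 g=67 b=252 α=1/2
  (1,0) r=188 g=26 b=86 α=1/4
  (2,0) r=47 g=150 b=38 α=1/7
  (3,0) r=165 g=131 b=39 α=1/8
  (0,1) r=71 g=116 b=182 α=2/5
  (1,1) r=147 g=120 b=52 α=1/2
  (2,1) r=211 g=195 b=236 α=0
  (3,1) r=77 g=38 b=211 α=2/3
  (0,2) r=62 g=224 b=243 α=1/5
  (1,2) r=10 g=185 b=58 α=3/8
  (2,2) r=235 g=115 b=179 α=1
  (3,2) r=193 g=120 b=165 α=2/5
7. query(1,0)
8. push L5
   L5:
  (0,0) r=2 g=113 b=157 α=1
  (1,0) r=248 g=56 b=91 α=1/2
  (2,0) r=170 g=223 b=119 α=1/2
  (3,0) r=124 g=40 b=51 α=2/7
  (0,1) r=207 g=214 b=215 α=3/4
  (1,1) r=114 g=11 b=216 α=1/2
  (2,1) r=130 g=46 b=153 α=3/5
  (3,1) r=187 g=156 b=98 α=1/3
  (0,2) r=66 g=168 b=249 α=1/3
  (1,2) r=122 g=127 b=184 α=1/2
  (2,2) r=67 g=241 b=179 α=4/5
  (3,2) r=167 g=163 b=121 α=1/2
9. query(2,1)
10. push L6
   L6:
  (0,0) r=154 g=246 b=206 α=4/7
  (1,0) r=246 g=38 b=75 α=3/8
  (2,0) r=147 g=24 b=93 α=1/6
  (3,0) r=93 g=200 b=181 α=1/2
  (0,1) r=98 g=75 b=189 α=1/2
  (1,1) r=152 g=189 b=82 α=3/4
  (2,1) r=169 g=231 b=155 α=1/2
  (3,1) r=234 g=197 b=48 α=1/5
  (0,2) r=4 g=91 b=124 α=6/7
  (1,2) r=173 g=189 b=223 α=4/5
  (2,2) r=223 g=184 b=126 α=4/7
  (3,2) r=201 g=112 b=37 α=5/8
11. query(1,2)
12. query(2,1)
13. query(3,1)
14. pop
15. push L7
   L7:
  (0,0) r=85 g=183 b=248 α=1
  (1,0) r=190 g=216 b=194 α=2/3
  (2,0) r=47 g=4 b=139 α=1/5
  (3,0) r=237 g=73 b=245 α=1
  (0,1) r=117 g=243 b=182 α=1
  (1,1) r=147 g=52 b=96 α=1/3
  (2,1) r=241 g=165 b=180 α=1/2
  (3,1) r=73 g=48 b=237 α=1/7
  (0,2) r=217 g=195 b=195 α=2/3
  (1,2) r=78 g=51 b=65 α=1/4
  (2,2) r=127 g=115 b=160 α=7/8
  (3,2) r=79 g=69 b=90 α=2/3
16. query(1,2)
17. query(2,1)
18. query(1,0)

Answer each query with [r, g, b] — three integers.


(3,1) stack=L1,L2; from [0,0,0]:
after L1 α=1/3: [58/3, 5/3, 103/3]
after L2 α=1/4: [21, 191/4, 107/4]
→ [21, 48, 27]

query (2,0) [L1,L2] — begin 0,0,0
+L1 (α=1/3) → [60, 9, 37]
+L2 (α=2/3) → [530/3, 289/3, 53/3]
= [177, 96, 18]

at x=1,y=0 over L1,L2,L3,L4:
L1 α=1/4: [21/2, 103/2, 27]
L2 α=0: [21/2, 103/2, 27]
L3 α=3/5: [543/5, 41, 378/5]
L4 α=1/4: [2569/20, 149/4, 391/5]
= [128, 37, 78]

query (2,1) [L1,L2,L3,L4,L5] — begin 0,0,0
after L1 α=1/2: [53, 13, 77]
after L2 α=0: [53, 13, 77]
after L3 α=1/2: [121/2, 137/2, 123/2]
after L4 α=0: [121/2, 137/2, 123/2]
after L5 α=3/5: [511/5, 55, 582/5]
= [102, 55, 116]

at x=1,y=2 over L1,L2,L3,L4,L5,L6:
+L1 (α=1/3) → [53, 223/3, 67/3]
+L2 (α=1) → [95, 79, 163]
+L3 (α=2/3) → [427/3, 589/3, 631/3]
+L4 (α=3/8) → [2225/24, 2305/12, 3677/24]
+L5 (α=1/2) → [5153/48, 3829/24, 8093/48]
+L6 (α=4/5) → [38369/240, 21973/120, 50909/240]
= [160, 183, 212]

at x=2,y=1 over L1,L2,L3,L4,L5,L6:
after L1 α=1/2: [53, 13, 77]
after L2 α=0: [53, 13, 77]
after L3 α=1/2: [121/2, 137/2, 123/2]
after L4 α=0: [121/2, 137/2, 123/2]
after L5 α=3/5: [511/5, 55, 582/5]
after L6 α=1/2: [678/5, 143, 1357/10]
→ [136, 143, 136]

query (3,1) [L1,L2,L3,L4,L5,L6] — begin 0,0,0
+L1 (α=1/3) → [58/3, 5/3, 103/3]
+L2 (α=1/4) → [21, 191/4, 107/4]
+L3 (α=1/2) → [223/2, 883/8, 439/8]
+L4 (α=2/3) → [177/2, 497/8, 3815/24]
+L5 (α=1/3) → [364/3, 1121/12, 4991/36]
+L6 (α=1/5) → [2158/15, 1712/15, 5423/45]
→ [144, 114, 121]

query (1,2) [L1,L2,L3,L4,L5,L7] — begin 0,0,0
L1 α=1/3: [53, 223/3, 67/3]
L2 α=1: [95, 79, 163]
L3 α=2/3: [427/3, 589/3, 631/3]
L4 α=3/8: [2225/24, 2305/12, 3677/24]
L5 α=1/2: [5153/48, 3829/24, 8093/48]
L7 α=1/4: [6401/64, 4237/32, 9133/64]
→ [100, 132, 143]

at x=2,y=1 over L1,L2,L3,L4,L5,L7:
after L1 α=1/2: [53, 13, 77]
after L2 α=0: [53, 13, 77]
after L3 α=1/2: [121/2, 137/2, 123/2]
after L4 α=0: [121/2, 137/2, 123/2]
after L5 α=3/5: [511/5, 55, 582/5]
after L7 α=1/2: [858/5, 110, 741/5]
→ [172, 110, 148]

(1,0) stack=L1,L2,L3,L4,L5,L7; from [0,0,0]:
+L1 (α=1/4) → [21/2, 103/2, 27]
+L2 (α=0) → [21/2, 103/2, 27]
+L3 (α=3/5) → [543/5, 41, 378/5]
+L4 (α=1/4) → [2569/20, 149/4, 391/5]
+L5 (α=1/2) → [7529/40, 373/8, 423/5]
+L7 (α=2/3) → [22729/120, 3829/24, 2363/15]
→ [189, 160, 158]


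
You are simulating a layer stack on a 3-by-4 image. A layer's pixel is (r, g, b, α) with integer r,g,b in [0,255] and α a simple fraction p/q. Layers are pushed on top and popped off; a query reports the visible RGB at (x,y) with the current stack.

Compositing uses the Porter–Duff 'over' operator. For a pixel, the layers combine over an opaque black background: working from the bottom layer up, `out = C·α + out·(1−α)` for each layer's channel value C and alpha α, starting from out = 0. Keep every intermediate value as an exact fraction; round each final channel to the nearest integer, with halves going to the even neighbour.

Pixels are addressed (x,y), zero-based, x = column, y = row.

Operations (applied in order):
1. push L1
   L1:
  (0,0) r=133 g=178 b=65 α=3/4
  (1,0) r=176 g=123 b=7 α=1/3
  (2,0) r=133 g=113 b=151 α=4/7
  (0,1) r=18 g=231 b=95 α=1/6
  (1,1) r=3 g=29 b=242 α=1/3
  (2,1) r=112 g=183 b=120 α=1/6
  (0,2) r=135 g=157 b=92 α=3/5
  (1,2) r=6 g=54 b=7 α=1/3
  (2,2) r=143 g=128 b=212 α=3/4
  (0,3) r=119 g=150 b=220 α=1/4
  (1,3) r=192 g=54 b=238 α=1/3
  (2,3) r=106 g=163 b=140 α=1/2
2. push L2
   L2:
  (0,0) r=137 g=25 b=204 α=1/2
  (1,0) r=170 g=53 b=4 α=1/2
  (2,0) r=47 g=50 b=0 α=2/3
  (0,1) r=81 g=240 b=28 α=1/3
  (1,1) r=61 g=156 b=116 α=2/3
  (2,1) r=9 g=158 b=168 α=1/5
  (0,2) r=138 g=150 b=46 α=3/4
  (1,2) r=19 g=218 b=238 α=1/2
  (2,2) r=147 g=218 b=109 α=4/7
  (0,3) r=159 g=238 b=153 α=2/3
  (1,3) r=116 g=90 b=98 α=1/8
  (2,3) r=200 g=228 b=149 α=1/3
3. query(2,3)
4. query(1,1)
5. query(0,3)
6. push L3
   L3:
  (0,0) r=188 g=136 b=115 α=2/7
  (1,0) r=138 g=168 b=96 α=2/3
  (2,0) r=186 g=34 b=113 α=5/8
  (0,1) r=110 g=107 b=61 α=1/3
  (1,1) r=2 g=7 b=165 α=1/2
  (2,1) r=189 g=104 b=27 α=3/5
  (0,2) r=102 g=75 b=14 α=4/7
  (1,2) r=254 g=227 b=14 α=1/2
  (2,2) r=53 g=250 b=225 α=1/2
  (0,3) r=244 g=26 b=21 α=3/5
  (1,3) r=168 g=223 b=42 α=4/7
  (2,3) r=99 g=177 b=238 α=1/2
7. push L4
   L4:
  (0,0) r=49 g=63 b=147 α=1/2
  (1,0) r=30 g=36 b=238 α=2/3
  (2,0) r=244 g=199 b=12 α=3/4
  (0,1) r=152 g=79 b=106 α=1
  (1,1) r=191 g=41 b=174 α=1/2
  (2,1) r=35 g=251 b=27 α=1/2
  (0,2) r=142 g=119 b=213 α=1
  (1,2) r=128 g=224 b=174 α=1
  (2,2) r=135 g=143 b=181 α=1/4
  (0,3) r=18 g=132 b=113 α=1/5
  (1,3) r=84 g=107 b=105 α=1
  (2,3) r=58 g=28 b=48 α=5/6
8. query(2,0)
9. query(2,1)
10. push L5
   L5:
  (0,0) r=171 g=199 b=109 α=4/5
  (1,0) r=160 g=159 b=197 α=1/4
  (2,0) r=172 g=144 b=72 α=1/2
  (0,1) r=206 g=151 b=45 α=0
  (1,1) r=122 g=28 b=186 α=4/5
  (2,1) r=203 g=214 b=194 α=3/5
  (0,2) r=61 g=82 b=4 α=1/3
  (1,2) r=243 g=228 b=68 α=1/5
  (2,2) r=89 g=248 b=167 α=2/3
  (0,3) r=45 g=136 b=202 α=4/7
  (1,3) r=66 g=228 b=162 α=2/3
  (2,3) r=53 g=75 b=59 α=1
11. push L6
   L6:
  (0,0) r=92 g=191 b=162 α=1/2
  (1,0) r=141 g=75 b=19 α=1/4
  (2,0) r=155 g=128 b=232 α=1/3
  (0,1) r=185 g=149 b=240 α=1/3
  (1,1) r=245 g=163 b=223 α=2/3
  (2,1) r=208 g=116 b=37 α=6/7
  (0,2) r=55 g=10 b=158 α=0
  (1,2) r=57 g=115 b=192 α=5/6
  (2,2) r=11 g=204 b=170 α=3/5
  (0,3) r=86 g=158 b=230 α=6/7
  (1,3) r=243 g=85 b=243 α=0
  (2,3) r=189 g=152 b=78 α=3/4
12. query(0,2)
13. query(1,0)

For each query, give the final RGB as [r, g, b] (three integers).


query (2,3) [L1,L2] — begin 0,0,0
L1 α=1/2: [53, 163/2, 70]
L2 α=1/3: [102, 391/3, 289/3]
→ [102, 130, 96]

(1,1) stack=L1,L2; from [0,0,0]:
+L1 (α=1/3) → [1, 29/3, 242/3]
+L2 (α=2/3) → [41, 965/9, 938/9]
= [41, 107, 104]

at x=0,y=3 over L1,L2:
+L1 (α=1/4) → [119/4, 75/2, 55]
+L2 (α=2/3) → [1391/12, 1027/6, 361/3]
rounded: [116, 171, 120]

query (2,0) [L1,L2,L3,L4] — begin 0,0,0
L1 α=4/7: [76, 452/7, 604/7]
L2 α=2/3: [170/3, 384/7, 604/21]
L3 α=5/8: [275/2, 1171/28, 4559/56]
L4 α=3/4: [1739/8, 17887/112, 6575/224]
→ [217, 160, 29]

at x=2,y=1 over L1,L2,L3,L4:
+L1 (α=1/6) → [56/3, 61/2, 20]
+L2 (α=1/5) → [251/15, 56, 248/5]
+L3 (α=3/5) → [9007/75, 424/5, 901/25]
+L4 (α=1/2) → [5816/75, 1679/10, 788/25]
rounded: [78, 168, 32]

query (0,2) [L1,L2,L3,L4,L5,L6] — begin 0,0,0
L1 α=3/5: [81, 471/5, 276/5]
L2 α=3/4: [495/4, 2721/20, 483/10]
L3 α=4/7: [3117/28, 14163/140, 287/10]
L4 α=1: [142, 119, 213]
L5 α=1/3: [115, 320/3, 430/3]
L6 α=0: [115, 320/3, 430/3]
= [115, 107, 143]

at x=1,y=0 over L1,L2,L3,L4,L5,L6:
L1 α=1/3: [176/3, 41, 7/3]
L2 α=1/2: [343/3, 47, 19/6]
L3 α=2/3: [1171/9, 383/3, 1171/18]
L4 α=2/3: [1711/27, 599/9, 9739/54]
L5 α=1/4: [3151/36, 269/3, 13285/72]
L6 α=1/4: [4843/48, 86, 13741/96]
= [101, 86, 143]


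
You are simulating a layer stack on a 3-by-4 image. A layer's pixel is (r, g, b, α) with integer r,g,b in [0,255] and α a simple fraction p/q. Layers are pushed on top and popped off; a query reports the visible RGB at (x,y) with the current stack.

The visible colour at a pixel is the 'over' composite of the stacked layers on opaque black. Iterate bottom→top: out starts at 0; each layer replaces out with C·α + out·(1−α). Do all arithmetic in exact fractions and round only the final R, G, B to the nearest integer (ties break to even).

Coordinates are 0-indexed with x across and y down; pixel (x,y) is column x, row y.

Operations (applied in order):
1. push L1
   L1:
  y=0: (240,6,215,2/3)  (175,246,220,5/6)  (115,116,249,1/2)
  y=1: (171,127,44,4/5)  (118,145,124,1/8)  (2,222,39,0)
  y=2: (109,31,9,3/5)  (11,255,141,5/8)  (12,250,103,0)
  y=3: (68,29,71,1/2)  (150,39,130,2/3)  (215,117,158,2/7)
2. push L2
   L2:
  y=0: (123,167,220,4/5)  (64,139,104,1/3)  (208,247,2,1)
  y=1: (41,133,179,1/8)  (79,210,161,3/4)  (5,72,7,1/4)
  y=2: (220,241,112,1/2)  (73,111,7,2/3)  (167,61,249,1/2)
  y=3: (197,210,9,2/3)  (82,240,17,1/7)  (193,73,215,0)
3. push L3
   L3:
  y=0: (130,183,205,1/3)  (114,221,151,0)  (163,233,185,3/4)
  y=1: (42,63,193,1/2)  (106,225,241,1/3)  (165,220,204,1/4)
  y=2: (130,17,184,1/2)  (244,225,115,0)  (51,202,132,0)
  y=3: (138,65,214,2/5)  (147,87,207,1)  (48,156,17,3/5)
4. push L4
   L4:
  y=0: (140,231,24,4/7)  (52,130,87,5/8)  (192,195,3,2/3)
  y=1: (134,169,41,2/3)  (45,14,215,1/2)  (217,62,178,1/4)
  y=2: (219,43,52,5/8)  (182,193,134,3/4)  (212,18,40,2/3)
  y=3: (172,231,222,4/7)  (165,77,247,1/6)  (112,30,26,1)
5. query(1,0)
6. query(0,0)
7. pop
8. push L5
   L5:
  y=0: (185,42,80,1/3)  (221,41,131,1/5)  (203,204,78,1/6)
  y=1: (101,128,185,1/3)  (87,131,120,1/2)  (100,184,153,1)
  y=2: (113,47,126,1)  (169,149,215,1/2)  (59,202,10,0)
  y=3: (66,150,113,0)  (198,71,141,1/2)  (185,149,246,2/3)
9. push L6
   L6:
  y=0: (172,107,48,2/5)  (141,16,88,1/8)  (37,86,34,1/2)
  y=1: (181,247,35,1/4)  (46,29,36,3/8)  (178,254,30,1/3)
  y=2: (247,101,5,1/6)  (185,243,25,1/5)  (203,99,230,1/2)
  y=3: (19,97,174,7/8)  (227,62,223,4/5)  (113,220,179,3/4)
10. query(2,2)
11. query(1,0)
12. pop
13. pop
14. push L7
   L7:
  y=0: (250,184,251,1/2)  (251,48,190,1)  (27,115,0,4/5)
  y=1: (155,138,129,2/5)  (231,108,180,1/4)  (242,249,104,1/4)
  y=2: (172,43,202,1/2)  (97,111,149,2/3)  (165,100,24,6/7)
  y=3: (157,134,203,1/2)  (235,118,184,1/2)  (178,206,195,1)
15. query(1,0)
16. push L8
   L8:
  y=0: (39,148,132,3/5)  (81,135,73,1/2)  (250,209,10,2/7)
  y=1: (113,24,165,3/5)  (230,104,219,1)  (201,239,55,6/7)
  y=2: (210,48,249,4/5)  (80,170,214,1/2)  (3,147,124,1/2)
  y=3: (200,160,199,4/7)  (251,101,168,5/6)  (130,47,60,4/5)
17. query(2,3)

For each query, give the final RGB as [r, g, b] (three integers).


at x=1,y=0 over L1,L2,L3,L4:
after L1 α=5/6: [875/6, 205, 550/3]
after L2 α=1/3: [1067/9, 183, 1412/9]
after L3 α=0: [1067/9, 183, 1412/9]
after L4 α=5/8: [1847/24, 1199/8, 2717/24]
→ [77, 150, 113]

(0,0) stack=L1,L2,L3,L4; from [0,0,0]:
after L1 α=2/3: [160, 4, 430/3]
after L2 α=4/5: [652/5, 672/5, 614/3]
after L3 α=1/3: [1954/15, 753/5, 1843/9]
after L4 α=4/7: [4754/35, 6879/35, 2131/21]
→ [136, 197, 101]

(2,2) stack=L1,L2,L3,L5,L6; from [0,0,0]:
L1 α=0: [0, 0, 0]
L2 α=1/2: [167/2, 61/2, 249/2]
L3 α=0: [167/2, 61/2, 249/2]
L5 α=0: [167/2, 61/2, 249/2]
L6 α=1/2: [573/4, 259/4, 709/4]
= [143, 65, 177]

query (1,0) [L1,L2,L3,L5,L6] — begin 0,0,0
L1 α=5/6: [875/6, 205, 550/3]
L2 α=1/3: [1067/9, 183, 1412/9]
L3 α=0: [1067/9, 183, 1412/9]
L5 α=1/5: [6257/45, 773/5, 6827/45]
L6 α=1/8: [6268/45, 5491/40, 51749/360]
= [139, 137, 144]

at x=1,y=0 over L1,L2,L3,L7:
after L1 α=5/6: [875/6, 205, 550/3]
after L2 α=1/3: [1067/9, 183, 1412/9]
after L3 α=0: [1067/9, 183, 1412/9]
after L7 α=1: [251, 48, 190]
rounded: [251, 48, 190]

(2,3) stack=L1,L2,L3,L7,L8; from [0,0,0]:
after L1 α=2/7: [430/7, 234/7, 316/7]
after L2 α=0: [430/7, 234/7, 316/7]
after L3 α=3/5: [1868/35, 3744/35, 989/35]
after L7 α=1: [178, 206, 195]
after L8 α=4/5: [698/5, 394/5, 87]
= [140, 79, 87]


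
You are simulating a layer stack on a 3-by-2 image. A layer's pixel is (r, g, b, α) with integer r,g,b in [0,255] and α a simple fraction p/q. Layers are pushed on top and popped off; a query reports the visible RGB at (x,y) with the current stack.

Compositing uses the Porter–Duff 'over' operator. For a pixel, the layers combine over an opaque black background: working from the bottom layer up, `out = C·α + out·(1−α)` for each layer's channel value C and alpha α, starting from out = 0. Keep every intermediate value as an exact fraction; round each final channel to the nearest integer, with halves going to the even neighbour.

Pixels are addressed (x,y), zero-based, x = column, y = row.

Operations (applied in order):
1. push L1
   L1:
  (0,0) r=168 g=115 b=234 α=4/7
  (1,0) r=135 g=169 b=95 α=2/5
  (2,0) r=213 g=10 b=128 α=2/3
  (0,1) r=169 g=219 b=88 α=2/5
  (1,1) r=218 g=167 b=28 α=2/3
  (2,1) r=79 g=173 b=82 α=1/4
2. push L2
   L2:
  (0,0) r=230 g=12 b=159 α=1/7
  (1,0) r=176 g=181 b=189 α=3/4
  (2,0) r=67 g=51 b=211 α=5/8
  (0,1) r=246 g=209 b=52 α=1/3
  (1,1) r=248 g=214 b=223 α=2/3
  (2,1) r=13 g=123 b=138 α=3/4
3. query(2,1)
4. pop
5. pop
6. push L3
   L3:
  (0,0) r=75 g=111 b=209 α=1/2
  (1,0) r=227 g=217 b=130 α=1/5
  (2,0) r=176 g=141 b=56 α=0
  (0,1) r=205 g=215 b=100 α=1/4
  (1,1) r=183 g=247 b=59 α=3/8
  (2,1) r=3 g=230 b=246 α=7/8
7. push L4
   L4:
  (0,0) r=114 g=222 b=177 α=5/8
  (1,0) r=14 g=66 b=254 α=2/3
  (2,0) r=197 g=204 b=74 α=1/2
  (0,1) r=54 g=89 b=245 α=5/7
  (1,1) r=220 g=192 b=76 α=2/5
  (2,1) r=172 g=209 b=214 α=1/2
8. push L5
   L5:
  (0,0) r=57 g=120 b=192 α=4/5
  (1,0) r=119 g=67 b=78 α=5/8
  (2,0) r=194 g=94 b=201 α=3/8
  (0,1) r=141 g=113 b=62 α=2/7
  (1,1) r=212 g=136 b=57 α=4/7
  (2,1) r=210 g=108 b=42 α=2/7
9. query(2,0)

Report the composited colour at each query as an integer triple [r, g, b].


at x=2,y=1 over L1,L2:
after L1 α=1/4: [79/4, 173/4, 41/2]
after L2 α=3/4: [235/16, 1649/16, 869/8]
rounded: [15, 103, 109]

query (2,0) [L3,L4,L5] — begin 0,0,0
+L3 (α=0) → [0, 0, 0]
+L4 (α=1/2) → [197/2, 102, 37]
+L5 (α=3/8) → [2149/16, 99, 197/2]
= [134, 99, 98]


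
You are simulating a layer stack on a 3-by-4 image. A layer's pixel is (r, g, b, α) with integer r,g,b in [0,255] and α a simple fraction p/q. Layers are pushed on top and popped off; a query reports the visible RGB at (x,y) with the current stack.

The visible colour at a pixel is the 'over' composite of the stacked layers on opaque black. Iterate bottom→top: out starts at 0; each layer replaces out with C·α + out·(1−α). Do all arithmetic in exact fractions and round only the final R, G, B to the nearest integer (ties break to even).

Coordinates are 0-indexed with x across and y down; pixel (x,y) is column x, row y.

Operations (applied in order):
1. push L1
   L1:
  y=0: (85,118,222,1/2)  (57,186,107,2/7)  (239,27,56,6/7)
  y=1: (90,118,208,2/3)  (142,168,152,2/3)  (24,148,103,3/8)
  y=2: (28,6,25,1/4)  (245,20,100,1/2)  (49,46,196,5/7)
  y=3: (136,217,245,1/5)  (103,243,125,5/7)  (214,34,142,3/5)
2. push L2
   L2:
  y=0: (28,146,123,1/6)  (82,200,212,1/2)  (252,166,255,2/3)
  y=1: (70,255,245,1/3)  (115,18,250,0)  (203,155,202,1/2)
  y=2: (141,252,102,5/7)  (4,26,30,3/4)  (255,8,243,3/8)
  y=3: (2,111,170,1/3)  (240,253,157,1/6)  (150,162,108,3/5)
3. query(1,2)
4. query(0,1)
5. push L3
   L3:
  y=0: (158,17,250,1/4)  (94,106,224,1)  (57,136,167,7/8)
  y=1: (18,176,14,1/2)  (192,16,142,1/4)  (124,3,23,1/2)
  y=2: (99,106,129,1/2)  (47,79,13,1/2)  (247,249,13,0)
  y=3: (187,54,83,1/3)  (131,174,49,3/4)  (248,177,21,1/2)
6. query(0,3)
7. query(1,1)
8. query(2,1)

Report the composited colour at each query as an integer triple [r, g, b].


query (1,2) [L1,L2] — begin 0,0,0
after L1 α=1/2: [245/2, 10, 50]
after L2 α=3/4: [269/8, 22, 35]
= [34, 22, 35]

(0,1) stack=L1,L2; from [0,0,0]:
L1 α=2/3: [60, 236/3, 416/3]
L2 α=1/3: [190/3, 1237/9, 1567/9]
= [63, 137, 174]

query (0,3) [L1,L2,L3] — begin 0,0,0
+L1 (α=1/5) → [136/5, 217/5, 49]
+L2 (α=1/3) → [94/5, 989/15, 268/3]
+L3 (α=1/3) → [1123/15, 2788/45, 785/9]
= [75, 62, 87]

query (1,1) [L1,L2,L3] — begin 0,0,0
+L1 (α=2/3) → [284/3, 112, 304/3]
+L2 (α=0) → [284/3, 112, 304/3]
+L3 (α=1/4) → [119, 88, 223/2]
= [119, 88, 112]

query (2,1) [L1,L2,L3] — begin 0,0,0
after L1 α=3/8: [9, 111/2, 309/8]
after L2 α=1/2: [106, 421/4, 1925/16]
after L3 α=1/2: [115, 433/8, 2293/32]
→ [115, 54, 72]


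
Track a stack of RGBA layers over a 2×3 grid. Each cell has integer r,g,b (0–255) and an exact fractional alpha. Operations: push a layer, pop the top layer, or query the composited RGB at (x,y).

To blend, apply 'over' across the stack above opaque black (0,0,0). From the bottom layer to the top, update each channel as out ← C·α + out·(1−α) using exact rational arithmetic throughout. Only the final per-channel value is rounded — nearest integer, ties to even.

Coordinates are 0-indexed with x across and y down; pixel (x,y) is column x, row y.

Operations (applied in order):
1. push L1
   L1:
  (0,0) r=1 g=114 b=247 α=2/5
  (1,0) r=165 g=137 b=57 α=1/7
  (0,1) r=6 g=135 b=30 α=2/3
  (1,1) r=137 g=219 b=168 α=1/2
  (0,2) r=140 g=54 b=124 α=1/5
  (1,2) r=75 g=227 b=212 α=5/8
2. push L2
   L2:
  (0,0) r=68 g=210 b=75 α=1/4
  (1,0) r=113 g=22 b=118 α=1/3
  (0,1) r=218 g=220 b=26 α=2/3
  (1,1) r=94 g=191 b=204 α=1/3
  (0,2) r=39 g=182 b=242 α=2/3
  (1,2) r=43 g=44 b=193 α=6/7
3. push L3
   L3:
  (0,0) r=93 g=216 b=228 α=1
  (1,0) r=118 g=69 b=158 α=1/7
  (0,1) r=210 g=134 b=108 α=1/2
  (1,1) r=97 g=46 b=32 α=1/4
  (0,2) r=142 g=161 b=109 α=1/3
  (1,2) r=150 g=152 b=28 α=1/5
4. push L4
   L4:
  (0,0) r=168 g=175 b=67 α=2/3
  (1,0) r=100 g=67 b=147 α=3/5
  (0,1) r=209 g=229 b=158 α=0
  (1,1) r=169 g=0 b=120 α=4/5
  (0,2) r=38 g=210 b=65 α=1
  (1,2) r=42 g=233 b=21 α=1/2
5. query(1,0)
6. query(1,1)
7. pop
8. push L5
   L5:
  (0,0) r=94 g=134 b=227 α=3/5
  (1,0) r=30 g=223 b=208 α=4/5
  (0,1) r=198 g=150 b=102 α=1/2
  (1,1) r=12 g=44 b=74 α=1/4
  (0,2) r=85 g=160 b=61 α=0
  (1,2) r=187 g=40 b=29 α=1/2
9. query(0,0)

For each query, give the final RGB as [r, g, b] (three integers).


at x=1,y=0 over L1,L2,L3,L4:
+L1 (α=1/7) → [165/7, 137/7, 57/7]
+L2 (α=1/3) → [1121/21, 428/21, 940/21]
+L3 (α=1/7) → [3068/49, 1339/49, 2986/49]
+L4 (α=3/5) → [20836/245, 12527/245, 27581/245]
rounded: [85, 51, 113]

at x=1,y=1 over L1,L2,L3,L4:
+L1 (α=1/2) → [137/2, 219/2, 84]
+L2 (α=1/3) → [77, 410/3, 124]
+L3 (α=1/4) → [82, 114, 101]
+L4 (α=4/5) → [758/5, 114/5, 581/5]
→ [152, 23, 116]

at x=0,y=0 over L1,L2,L3,L5:
+L1 (α=2/5) → [2/5, 228/5, 494/5]
+L2 (α=1/4) → [173/10, 867/10, 1857/20]
+L3 (α=1) → [93, 216, 228]
+L5 (α=3/5) → [468/5, 834/5, 1137/5]
→ [94, 167, 227]


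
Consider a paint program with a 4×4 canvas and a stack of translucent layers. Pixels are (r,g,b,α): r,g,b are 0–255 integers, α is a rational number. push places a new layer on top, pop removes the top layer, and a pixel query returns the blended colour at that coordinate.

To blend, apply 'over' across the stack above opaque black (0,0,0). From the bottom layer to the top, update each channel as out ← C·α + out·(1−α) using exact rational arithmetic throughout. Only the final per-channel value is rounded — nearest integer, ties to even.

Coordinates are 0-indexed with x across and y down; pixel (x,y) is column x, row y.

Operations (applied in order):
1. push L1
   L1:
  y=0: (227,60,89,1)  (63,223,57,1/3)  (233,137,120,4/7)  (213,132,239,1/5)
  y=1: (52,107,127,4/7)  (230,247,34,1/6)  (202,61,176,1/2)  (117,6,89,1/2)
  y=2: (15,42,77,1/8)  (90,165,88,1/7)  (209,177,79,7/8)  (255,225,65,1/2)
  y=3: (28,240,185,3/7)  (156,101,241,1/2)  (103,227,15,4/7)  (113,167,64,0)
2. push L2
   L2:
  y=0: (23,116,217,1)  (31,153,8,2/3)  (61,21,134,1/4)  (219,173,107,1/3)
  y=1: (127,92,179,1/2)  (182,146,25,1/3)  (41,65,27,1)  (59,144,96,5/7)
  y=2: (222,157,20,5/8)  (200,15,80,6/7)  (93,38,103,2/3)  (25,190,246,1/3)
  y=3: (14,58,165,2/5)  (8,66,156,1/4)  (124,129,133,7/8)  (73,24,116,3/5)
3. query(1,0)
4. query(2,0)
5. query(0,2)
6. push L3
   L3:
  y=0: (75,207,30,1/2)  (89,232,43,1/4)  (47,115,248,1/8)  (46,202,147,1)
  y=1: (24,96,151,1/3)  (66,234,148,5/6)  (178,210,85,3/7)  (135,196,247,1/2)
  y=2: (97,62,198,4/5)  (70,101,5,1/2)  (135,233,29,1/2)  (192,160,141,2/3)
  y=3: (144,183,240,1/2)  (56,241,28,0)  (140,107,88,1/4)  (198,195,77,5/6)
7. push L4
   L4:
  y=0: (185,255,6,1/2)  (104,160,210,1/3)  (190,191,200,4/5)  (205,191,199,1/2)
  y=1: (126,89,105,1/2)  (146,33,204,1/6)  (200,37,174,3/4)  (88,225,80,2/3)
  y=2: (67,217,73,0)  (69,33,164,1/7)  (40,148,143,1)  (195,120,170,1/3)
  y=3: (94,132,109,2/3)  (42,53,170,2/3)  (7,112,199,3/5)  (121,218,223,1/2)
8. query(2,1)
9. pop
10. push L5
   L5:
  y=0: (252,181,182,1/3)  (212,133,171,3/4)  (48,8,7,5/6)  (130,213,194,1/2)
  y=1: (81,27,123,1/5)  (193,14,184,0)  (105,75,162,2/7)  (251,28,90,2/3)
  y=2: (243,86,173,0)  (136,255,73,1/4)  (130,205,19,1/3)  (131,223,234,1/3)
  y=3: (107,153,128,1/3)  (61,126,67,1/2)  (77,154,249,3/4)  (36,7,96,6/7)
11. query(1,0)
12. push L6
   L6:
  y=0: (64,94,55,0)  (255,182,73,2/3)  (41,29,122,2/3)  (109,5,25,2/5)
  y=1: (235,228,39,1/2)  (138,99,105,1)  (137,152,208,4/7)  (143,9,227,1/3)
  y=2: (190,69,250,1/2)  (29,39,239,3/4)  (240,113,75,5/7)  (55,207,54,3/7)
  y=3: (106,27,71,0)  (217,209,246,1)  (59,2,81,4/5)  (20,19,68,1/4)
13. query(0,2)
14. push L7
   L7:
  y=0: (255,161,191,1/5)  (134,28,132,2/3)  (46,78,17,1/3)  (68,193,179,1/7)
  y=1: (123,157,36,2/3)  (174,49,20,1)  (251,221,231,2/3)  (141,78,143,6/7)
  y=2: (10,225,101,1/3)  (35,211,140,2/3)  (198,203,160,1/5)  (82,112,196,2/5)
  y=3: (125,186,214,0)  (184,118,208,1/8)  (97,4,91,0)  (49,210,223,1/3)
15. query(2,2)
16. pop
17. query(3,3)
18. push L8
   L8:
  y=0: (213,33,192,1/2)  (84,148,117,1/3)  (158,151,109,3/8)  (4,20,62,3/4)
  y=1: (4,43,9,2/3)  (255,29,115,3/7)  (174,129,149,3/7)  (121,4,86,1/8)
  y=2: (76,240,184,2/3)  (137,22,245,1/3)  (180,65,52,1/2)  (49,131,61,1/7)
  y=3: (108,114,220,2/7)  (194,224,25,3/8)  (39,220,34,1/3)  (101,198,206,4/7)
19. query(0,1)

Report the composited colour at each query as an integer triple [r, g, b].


at x=1,y=0 over L1,L2:
+L1 (α=1/3) → [21, 223/3, 19]
+L2 (α=2/3) → [83/3, 1141/9, 35/3]
→ [28, 127, 12]

at x=2,y=0 over L1,L2:
+L1 (α=4/7) → [932/7, 548/7, 480/7]
+L2 (α=1/4) → [3223/28, 1791/28, 1189/14]
rounded: [115, 64, 85]

(0,2) stack=L1,L2; from [0,0,0]:
L1 α=1/8: [15/8, 21/4, 77/8]
L2 α=5/8: [8925/64, 3203/32, 1031/64]
= [139, 100, 16]

(2,1) stack=L1,L2,L3,L4; from [0,0,0]:
+L1 (α=1/2) → [101, 61/2, 88]
+L2 (α=1) → [41, 65, 27]
+L3 (α=3/7) → [698/7, 890/7, 363/7]
+L4 (α=3/4) → [2449/14, 1667/28, 4017/28]
= [175, 60, 143]

(1,0) stack=L1,L2,L3,L5; from [0,0,0]:
L1 α=1/3: [21, 223/3, 19]
L2 α=2/3: [83/3, 1141/9, 35/3]
L3 α=1/4: [43, 1837/12, 39/2]
L5 α=3/4: [679/4, 6625/48, 1065/8]
rounded: [170, 138, 133]

query (0,2) [L1,L2,L3,L5,L6] — begin 0,0,0
+L1 (α=1/8) → [15/8, 21/4, 77/8]
+L2 (α=5/8) → [8925/64, 3203/32, 1031/64]
+L3 (α=4/5) → [33757/320, 11139/160, 51719/320]
+L5 (α=0) → [33757/320, 11139/160, 51719/320]
+L6 (α=1/2) → [94557/640, 22179/320, 131719/640]
rounded: [148, 69, 206]

(2,2) stack=L1,L2,L3,L5,L6,L7; from [0,0,0]:
L1 α=7/8: [1463/8, 1239/8, 553/8]
L2 α=2/3: [2951/24, 1847/24, 2201/24]
L3 α=1/2: [6191/48, 7439/48, 2897/48]
L5 α=1/3: [9311/72, 12359/72, 3353/72]
L6 α=5/7: [52511/252, 32699/252, 16853/252]
L7 α=1/5: [12997/63, 45488/315, 26933/315]
→ [206, 144, 86]

query (3,3) [L1,L2,L3,L5,L6] — begin 0,0,0
L1 α=0: [0, 0, 0]
L2 α=3/5: [219/5, 72/5, 348/5]
L3 α=5/6: [1723/10, 1649/10, 2273/30]
L5 α=6/7: [3883/70, 2069/70, 19553/210]
L6 α=1/4: [13049/280, 7537/280, 24313/280]
rounded: [47, 27, 87]

query (0,1) [L1,L2,L3,L5,L6,L8] — begin 0,0,0
L1 α=4/7: [208/7, 428/7, 508/7]
L2 α=1/2: [1097/14, 536/7, 1761/14]
L3 α=1/3: [1265/21, 1744/21, 2818/21]
L5 α=1/5: [6761/105, 7543/105, 2771/21]
L6 α=1/2: [15718/105, 31483/210, 1795/21]
L8 α=2/3: [16558/315, 49543/630, 2173/63]
rounded: [53, 79, 34]


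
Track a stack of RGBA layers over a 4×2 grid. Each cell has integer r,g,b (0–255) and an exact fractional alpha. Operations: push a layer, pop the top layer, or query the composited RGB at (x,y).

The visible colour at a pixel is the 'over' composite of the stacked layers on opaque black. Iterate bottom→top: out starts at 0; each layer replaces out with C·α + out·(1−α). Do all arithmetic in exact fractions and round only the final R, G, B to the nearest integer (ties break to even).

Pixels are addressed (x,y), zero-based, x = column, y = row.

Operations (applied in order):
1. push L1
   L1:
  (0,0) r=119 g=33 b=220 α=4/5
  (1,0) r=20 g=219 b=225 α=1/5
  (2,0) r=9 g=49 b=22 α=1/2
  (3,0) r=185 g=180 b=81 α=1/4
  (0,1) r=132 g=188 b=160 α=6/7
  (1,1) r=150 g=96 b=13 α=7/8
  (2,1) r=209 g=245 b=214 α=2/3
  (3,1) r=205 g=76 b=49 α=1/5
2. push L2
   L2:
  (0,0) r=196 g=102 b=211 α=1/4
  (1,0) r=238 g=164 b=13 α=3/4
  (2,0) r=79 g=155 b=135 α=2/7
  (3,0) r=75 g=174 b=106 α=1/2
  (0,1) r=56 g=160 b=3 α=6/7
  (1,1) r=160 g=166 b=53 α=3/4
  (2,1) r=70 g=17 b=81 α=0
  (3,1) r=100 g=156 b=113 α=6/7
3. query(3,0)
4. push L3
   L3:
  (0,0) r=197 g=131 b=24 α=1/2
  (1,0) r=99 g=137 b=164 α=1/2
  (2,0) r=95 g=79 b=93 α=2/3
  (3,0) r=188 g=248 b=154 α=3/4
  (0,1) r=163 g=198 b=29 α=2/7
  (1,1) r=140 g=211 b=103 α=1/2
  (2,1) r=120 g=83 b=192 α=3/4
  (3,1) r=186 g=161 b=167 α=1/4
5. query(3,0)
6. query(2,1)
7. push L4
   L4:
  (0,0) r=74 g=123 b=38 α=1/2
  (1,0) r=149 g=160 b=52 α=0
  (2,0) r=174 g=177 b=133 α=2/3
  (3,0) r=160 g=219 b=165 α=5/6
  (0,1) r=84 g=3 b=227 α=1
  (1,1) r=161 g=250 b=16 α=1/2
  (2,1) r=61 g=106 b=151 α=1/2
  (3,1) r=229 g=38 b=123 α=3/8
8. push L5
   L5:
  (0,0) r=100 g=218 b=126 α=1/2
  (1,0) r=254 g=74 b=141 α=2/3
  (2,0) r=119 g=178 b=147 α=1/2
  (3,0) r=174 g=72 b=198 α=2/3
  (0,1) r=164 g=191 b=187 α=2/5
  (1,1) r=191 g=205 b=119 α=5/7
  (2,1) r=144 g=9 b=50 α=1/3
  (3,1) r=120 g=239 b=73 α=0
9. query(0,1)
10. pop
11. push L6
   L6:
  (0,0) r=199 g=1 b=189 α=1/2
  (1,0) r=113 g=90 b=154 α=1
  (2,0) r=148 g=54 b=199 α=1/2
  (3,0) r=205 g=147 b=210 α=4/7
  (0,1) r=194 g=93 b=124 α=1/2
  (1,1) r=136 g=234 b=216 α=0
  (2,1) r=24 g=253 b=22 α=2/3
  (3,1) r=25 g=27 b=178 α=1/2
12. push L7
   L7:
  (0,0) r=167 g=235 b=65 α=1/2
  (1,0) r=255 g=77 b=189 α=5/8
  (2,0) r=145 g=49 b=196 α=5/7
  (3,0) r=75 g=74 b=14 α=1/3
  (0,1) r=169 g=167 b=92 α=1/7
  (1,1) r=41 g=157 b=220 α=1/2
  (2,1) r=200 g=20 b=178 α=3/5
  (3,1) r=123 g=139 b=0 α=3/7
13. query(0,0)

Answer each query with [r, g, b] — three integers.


query (3,0) [L1,L2] — begin 0,0,0
after L1 α=1/4: [185/4, 45, 81/4]
after L2 α=1/2: [485/8, 219/2, 505/8]
rounded: [61, 110, 63]

query (3,0) [L1,L2,L3] — begin 0,0,0
L1 α=1/4: [185/4, 45, 81/4]
L2 α=1/2: [485/8, 219/2, 505/8]
L3 α=3/4: [4997/32, 1707/8, 4201/32]
→ [156, 213, 131]

(2,1) stack=L1,L2,L3; from [0,0,0]:
L1 α=2/3: [418/3, 490/3, 428/3]
L2 α=0: [418/3, 490/3, 428/3]
L3 α=3/4: [749/6, 1237/12, 539/3]
= [125, 103, 180]

(0,1) stack=L1,L2,L3,L4,L5; from [0,0,0]:
after L1 α=6/7: [792/7, 1128/7, 960/7]
after L2 α=6/7: [3144/49, 7848/49, 1086/49]
after L3 α=2/7: [31694/343, 58644/343, 8272/343]
after L4 α=1: [84, 3, 227]
after L5 α=2/5: [116, 391/5, 211]
→ [116, 78, 211]

(0,0) stack=L1,L2,L3,L4,L6,L7; from [0,0,0]:
after L1 α=4/5: [476/5, 132/5, 176]
after L2 α=1/4: [602/5, 453/10, 739/4]
after L3 α=1/2: [1587/10, 1763/20, 835/8]
after L4 α=1/2: [2327/20, 4223/40, 1139/16]
after L6 α=1/2: [6307/40, 4263/80, 4163/32]
after L7 α=1/2: [12987/80, 23063/160, 6243/64]
= [162, 144, 98]
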